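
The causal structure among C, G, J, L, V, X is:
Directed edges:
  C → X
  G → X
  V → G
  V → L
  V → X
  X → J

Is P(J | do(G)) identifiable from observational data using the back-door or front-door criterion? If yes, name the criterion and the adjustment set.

desc(G)\{G}={J,X}; candidates ⊆ {C,L,V}.
size 0: {}; under {} G still reaches {J,L,V,X} ∋ J.
{V}: G⊥J given {V} in G with G→· removed — back-door holds.
P(J|do(G)) = Σ_{V} P(J|G,V)·P(V).

P(J|do(G)): backdoor, adjust for {V}.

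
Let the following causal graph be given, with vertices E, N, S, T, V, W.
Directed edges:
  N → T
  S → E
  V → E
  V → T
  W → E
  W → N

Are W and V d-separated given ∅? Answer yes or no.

Bayes-Ball from W | ∅ reaches {E,N,T}.
V ∉ reach(W|∅) ⇒ W ⊥ V | ∅.

Yes — W ⊥ V | ∅.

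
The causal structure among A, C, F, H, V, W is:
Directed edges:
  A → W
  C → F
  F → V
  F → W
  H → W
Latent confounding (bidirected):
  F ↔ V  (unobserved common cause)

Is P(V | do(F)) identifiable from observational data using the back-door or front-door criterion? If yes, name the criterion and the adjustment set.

P(V|do(F)): not identifiable (no BD/FD set).

desc(F)\{F}={V,W}; candidates ⊆ {A,C,H}.
F↔V: latent back-door arc(s) into F.
size 0: {}; under {} F still reaches {C,V} ∋ V.
size 1: {A}, {C}, {H}; under {A} F still reaches {C,V} ∋ V.
size 2: {A,C}, {A,H}, {C,H}; under {A,C} F still reaches {V} ∋ V.
F↔V cannot be blocked by any observed set — no back-door set.
No mediator lies on a directed F→…→V path.
Neither criterion identifies P(V|do(F)) in this graph.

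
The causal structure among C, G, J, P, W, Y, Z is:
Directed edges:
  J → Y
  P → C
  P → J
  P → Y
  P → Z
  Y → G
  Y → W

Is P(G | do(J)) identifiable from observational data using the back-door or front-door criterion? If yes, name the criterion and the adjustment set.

desc(J)\{J}={G,W,Y}; candidates ⊆ {C,P,Z}.
size 0: {}; under {} J still reaches {C,G,P,W,Y,Z} ∋ G.
{P}: J⊥G given {P} in G with J→· removed — back-door holds.
P(G|do(J)) = Σ_{P} P(G|J,P)·P(P).

P(G|do(J)): backdoor, adjust for {P}.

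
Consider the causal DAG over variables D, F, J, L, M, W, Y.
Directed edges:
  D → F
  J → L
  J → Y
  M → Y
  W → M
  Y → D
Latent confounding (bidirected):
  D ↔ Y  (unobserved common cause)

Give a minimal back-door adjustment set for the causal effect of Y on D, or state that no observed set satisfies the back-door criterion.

desc(Y)\{Y}={D,F}; candidates ⊆ {J,L,M,W}.
Y↔D: latent back-door arc(s) into Y.
size 0: {}; under {} Y still reaches {D,F,J,L,M,W} ∋ D.
size 1: {J}, {L}, {M} …(+1); under {J} Y still reaches {D,F,M,W} ∋ D.
size 2: {J,L}, {J,M}, {J,W} …(+3); under {J,L} Y still reaches {D,F,M,W} ∋ D.
Y↔D cannot be blocked by any observed set — no back-door set.

Y→D: no observed back-door set.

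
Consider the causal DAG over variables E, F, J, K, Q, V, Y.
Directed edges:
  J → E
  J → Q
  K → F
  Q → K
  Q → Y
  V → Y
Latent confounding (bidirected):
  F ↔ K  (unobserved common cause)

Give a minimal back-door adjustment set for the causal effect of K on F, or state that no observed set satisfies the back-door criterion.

desc(K)\{K}={F}; candidates ⊆ {E,J,Q,V,Y}.
K↔F: latent back-door arc(s) into K.
size 0: {}; under {} K still reaches {E,F,J,Q,Y} ∋ F.
size 1: {E}, {J}, {Q} …(+2); under {E} K still reaches {F,J,Q,Y} ∋ F.
size 2: {E,J}, {E,Q}, {E,V} …(+7); under {E,J} K still reaches {F,Q,Y} ∋ F.
K↔F cannot be blocked by any observed set — no back-door set.

K→F: no observed back-door set.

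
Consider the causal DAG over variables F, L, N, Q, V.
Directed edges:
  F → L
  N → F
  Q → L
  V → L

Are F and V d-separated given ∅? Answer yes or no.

Yes — F ⊥ V | ∅.

Bayes-Ball from F | ∅ reaches {L,N}.
V ∉ reach(F|∅) ⇒ F ⊥ V | ∅.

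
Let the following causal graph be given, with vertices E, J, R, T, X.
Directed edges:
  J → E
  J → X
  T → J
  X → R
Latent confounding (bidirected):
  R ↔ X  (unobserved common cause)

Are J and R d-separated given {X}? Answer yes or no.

Bayes-Ball from J | {X} reaches {E,R,T}.
R ∈ reach(J|{X}) ⇒ J ⊥̸ R | {X}.

No — J and R are d-connected given {X}.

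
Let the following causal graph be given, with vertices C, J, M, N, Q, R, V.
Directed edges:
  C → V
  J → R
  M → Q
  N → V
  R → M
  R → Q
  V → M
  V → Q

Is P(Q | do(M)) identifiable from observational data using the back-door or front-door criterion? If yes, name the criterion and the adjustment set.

P(Q|do(M)): backdoor, adjust for {R, V}.

desc(M)\{M}={Q}; candidates ⊆ {C,J,N,R,V}.
size 0: {}; under {} M still reaches {C,J,N,Q,R,V} ∋ Q.
size 1: {C}, {J}, {N} …(+2); under {C} M still reaches {J,N,Q,R,V} ∋ Q.
{R,V}: M⊥Q given {R,V} in G with M→· removed — back-door holds.
P(Q|do(M)) = Σ_{R,V} P(Q|M,R,V)·P(R,V).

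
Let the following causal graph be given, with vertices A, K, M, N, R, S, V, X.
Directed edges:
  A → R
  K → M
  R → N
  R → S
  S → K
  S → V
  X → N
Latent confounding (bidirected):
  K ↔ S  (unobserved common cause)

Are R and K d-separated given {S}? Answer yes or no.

No — R and K are d-connected given {S}.

Bayes-Ball from R | {S} reaches {A,K,M,N}.
K ∈ reach(R|{S}) ⇒ R ⊥̸ K | {S}.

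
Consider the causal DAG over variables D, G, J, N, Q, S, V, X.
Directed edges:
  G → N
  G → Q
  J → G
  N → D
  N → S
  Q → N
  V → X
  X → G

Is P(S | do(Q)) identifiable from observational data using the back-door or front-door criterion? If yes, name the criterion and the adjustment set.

desc(Q)\{Q}={D,N,S}; candidates ⊆ {G,J,V,X}.
size 0: {}; under {} Q still reaches {D,G,J,N,S,V,X} ∋ S.
{G}: Q⊥S given {G} in G with Q→· removed — back-door holds.
P(S|do(Q)) = Σ_{G} P(S|Q,G)·P(G).

P(S|do(Q)): backdoor, adjust for {G}.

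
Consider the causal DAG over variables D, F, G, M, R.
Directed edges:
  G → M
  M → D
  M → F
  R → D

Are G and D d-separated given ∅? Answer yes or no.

No — G and D are d-connected given ∅.

Bayes-Ball from G | ∅ reaches {D,F,M}.
D ∈ reach(G|∅) ⇒ G ⊥̸ D | ∅.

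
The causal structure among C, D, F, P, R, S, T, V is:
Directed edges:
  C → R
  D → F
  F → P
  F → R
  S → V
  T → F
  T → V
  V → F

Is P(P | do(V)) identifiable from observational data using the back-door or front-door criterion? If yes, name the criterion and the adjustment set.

desc(V)\{V}={F,P,R}; candidates ⊆ {C,D,S,T}.
size 0: {}; under {} V still reaches {F,P,R,S,T} ∋ P.
{T}: V⊥P given {T} in G with V→· removed — back-door holds.
P(P|do(V)) = Σ_{T} P(P|V,T)·P(T).

P(P|do(V)): backdoor, adjust for {T}.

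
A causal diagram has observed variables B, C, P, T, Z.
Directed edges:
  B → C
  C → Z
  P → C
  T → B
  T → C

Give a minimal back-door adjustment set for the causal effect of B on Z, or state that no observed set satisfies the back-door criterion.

B→Z: minimal back-door set {T}.

desc(B)\{B}={C,Z}; candidates ⊆ {P,T}.
size 0: {}; under {} B still reaches {C,T,Z} ∋ Z.
{T}: B⊥Z given {T} in G with B→· removed — back-door holds.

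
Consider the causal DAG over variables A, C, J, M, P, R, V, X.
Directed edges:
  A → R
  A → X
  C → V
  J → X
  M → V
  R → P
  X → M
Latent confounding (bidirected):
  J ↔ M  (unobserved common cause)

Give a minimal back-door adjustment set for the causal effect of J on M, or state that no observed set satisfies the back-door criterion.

desc(J)\{J}={M,V,X}; candidates ⊆ {A,C,P,R}.
J↔M: latent back-door arc(s) into J.
size 0: {}; under {} J still reaches {M,V} ∋ M.
size 1: {A}, {C}, {P} …(+1); under {A} J still reaches {M,V} ∋ M.
size 2: {A,C}, {A,P}, {A,R} …(+3); under {A,C} J still reaches {M,V} ∋ M.
J↔M cannot be blocked by any observed set — no back-door set.

J→M: no observed back-door set.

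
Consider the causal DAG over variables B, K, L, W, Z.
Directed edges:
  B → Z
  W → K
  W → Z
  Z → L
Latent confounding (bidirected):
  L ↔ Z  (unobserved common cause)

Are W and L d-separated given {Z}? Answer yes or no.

No — W and L are d-connected given {Z}.

Bayes-Ball from W | {Z} reaches {B,K,L}.
L ∈ reach(W|{Z}) ⇒ W ⊥̸ L | {Z}.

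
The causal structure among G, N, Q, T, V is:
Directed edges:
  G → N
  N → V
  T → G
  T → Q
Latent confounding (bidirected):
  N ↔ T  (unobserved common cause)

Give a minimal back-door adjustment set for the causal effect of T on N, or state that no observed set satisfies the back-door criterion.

T→N: no observed back-door set.

desc(T)\{T}={G,N,Q,V}; candidates ⊆ {—}.
T↔N: latent back-door arc(s) into T.
size 0: {}; under {} T still reaches {N,V} ∋ N.
T↔N cannot be blocked by any observed set — no back-door set.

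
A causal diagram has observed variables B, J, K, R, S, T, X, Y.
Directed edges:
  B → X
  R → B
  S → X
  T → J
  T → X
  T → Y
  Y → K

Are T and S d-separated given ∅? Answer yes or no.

Yes — T ⊥ S | ∅.

Bayes-Ball from T | ∅ reaches {J,K,X,Y}.
S ∉ reach(T|∅) ⇒ T ⊥ S | ∅.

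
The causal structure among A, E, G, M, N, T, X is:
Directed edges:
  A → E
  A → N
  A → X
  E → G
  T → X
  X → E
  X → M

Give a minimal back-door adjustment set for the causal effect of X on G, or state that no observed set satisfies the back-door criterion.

X→G: minimal back-door set {A}.

desc(X)\{X}={E,G,M}; candidates ⊆ {A,N,T}.
size 0: {}; under {} X still reaches {A,E,G,N,T} ∋ G.
{A}: X⊥G given {A} in G with X→· removed — back-door holds.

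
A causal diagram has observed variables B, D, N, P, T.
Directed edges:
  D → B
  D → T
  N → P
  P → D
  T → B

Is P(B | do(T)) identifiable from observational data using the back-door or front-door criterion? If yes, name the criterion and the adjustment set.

desc(T)\{T}={B}; candidates ⊆ {D,N,P}.
size 0: {}; under {} T still reaches {B,D,N,P} ∋ B.
{D}: T⊥B given {D} in G with T→· removed — back-door holds.
P(B|do(T)) = Σ_{D} P(B|T,D)·P(D).

P(B|do(T)): backdoor, adjust for {D}.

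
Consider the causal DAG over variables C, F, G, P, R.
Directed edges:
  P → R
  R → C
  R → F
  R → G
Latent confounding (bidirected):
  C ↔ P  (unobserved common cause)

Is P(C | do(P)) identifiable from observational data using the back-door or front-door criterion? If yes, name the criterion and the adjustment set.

P(C|do(P)): frontdoor, adjust for {R}.

desc(P)\{P}={C,F,G,R}; candidates ⊆ {—}.
P↔C: latent back-door arc(s) into P.
size 0: {}; under {} P still reaches {C} ∋ C.
P↔C cannot be blocked by any observed set — no back-door set.
{R}: (i) intercepts every directed P→C path; (ii) no back-door P→{R}; (iii) {P} blocks every back-door {R}→C. Front-door holds.
P(C|do(P)) = Σ_{R} P(R|P) Σ_{P'} P(C|R,P')P(P').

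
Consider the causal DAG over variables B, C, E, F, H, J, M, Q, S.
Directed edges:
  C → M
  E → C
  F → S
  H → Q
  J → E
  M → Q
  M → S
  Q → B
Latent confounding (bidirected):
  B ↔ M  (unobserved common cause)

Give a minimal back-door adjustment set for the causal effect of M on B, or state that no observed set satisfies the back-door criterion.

M→B: no observed back-door set.

desc(M)\{M}={B,Q,S}; candidates ⊆ {C,E,F,H,J}.
M↔B: latent back-door arc(s) into M.
size 0: {}; under {} M still reaches {B,C,E,J} ∋ B.
size 1: {C}, {E}, {F} …(+2); under {C} M still reaches {B} ∋ B.
size 2: {C,E}, {C,F}, {C,H} …(+7); under {C,E} M still reaches {B} ∋ B.
M↔B cannot be blocked by any observed set — no back-door set.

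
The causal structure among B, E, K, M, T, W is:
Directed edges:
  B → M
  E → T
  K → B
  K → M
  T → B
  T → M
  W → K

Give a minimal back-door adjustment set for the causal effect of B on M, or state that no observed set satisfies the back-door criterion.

desc(B)\{B}={M}; candidates ⊆ {E,K,T,W}.
size 0: {}; under {} B still reaches {E,K,M,T,W} ∋ M.
size 1: {E}, {K}, {T} …(+1); under {E} B still reaches {K,M,T,W} ∋ M.
{K,T}: B⊥M given {K,T} in G with B→· removed — back-door holds.

B→M: minimal back-door set {K, T}.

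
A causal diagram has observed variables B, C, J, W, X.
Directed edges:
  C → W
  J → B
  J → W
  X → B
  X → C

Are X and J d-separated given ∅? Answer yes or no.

Bayes-Ball from X | ∅ reaches {B,C,W}.
J ∉ reach(X|∅) ⇒ X ⊥ J | ∅.

Yes — X ⊥ J | ∅.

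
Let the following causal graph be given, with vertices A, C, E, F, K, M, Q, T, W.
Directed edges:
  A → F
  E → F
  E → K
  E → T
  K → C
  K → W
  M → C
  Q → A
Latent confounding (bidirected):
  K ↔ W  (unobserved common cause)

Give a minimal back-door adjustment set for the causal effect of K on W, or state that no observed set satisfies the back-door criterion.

K→W: no observed back-door set.

desc(K)\{K}={C,W}; candidates ⊆ {A,E,F,M,Q,T}.
K↔W: latent back-door arc(s) into K.
size 0: {}; under {} K still reaches {E,F,T,W} ∋ W.
size 1: {A}, {E}, {F} …(+3); under {A} K still reaches {E,F,T,W} ∋ W.
size 2: {A,E}, {A,F}, {A,M} …(+12); under {A,E} K still reaches {W} ∋ W.
K↔W cannot be blocked by any observed set — no back-door set.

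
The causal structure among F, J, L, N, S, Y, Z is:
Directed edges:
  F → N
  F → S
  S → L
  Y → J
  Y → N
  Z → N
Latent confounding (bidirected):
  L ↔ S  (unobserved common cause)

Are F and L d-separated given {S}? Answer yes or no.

Bayes-Ball from F | {S} reaches {L,N}.
L ∈ reach(F|{S}) ⇒ F ⊥̸ L | {S}.

No — F and L are d-connected given {S}.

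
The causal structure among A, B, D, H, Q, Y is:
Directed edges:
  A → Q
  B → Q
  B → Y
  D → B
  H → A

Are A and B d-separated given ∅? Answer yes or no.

Yes — A ⊥ B | ∅.

Bayes-Ball from A | ∅ reaches {H,Q}.
B ∉ reach(A|∅) ⇒ A ⊥ B | ∅.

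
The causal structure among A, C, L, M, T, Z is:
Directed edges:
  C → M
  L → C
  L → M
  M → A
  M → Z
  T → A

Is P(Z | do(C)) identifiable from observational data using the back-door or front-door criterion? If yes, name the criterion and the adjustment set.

desc(C)\{C}={A,M,Z}; candidates ⊆ {L,T}.
size 0: {}; under {} C still reaches {A,L,M,Z} ∋ Z.
{L}: C⊥Z given {L} in G with C→· removed — back-door holds.
P(Z|do(C)) = Σ_{L} P(Z|C,L)·P(L).

P(Z|do(C)): backdoor, adjust for {L}.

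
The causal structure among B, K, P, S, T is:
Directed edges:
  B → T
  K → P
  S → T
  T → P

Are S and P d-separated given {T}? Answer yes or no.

Yes — S ⊥ P | {T}.

Bayes-Ball from S | {T} reaches {B}.
P ∉ reach(S|{T}) ⇒ S ⊥ P | {T}.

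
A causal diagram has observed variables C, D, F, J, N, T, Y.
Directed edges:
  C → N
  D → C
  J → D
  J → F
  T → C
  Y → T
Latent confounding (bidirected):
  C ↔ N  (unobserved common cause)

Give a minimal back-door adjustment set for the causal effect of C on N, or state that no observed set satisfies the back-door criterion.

desc(C)\{C}={N}; candidates ⊆ {D,F,J,T,Y}.
C↔N: latent back-door arc(s) into C.
size 0: {}; under {} C still reaches {D,F,J,N,T,Y} ∋ N.
size 1: {D}, {F}, {J} …(+2); under {D} C still reaches {N,T,Y} ∋ N.
size 2: {D,F}, {D,J}, {D,T} …(+7); under {D,F} C still reaches {N,T,Y} ∋ N.
C↔N cannot be blocked by any observed set — no back-door set.

C→N: no observed back-door set.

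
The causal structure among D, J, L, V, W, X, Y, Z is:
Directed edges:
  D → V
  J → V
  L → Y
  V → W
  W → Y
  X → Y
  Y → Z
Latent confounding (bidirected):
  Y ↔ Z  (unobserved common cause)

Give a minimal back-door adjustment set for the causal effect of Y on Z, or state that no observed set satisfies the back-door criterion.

desc(Y)\{Y}={Z}; candidates ⊆ {D,J,L,V,W,X}.
Y↔Z: latent back-door arc(s) into Y.
size 0: {}; under {} Y still reaches {D,J,L,V,W,X,Z} ∋ Z.
size 1: {D}, {J}, {L} …(+3); under {D} Y still reaches {J,L,V,W,X,Z} ∋ Z.
size 2: {D,J}, {D,L}, {D,V} …(+12); under {D,J} Y still reaches {L,V,W,X,Z} ∋ Z.
Y↔Z cannot be blocked by any observed set — no back-door set.

Y→Z: no observed back-door set.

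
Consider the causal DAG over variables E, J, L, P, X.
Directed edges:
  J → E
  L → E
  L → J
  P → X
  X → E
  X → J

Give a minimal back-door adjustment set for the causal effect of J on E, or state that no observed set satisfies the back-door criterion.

desc(J)\{J}={E}; candidates ⊆ {L,P,X}.
size 0: {}; under {} J still reaches {E,L,P,X} ∋ E.
size 1: {L}, {P}, {X}; under {L} J still reaches {E,P,X} ∋ E.
{L,X}: J⊥E given {L,X} in G with J→· removed — back-door holds.

J→E: minimal back-door set {L, X}.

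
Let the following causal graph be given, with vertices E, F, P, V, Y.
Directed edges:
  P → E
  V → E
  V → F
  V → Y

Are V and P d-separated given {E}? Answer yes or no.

Bayes-Ball from V | {E} reaches {F,P,Y}.
P ∈ reach(V|{E}) ⇒ V ⊥̸ P | {E}.

No — V and P are d-connected given {E}.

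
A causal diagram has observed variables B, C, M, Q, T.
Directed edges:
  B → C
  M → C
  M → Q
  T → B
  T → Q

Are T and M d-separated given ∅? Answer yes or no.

Bayes-Ball from T | ∅ reaches {B,C,Q}.
M ∉ reach(T|∅) ⇒ T ⊥ M | ∅.

Yes — T ⊥ M | ∅.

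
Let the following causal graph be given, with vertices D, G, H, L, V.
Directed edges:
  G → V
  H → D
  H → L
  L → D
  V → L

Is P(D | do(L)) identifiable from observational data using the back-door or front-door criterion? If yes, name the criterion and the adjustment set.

P(D|do(L)): backdoor, adjust for {H}.

desc(L)\{L}={D}; candidates ⊆ {G,H,V}.
size 0: {}; under {} L still reaches {D,G,H,V} ∋ D.
{H}: L⊥D given {H} in G with L→· removed — back-door holds.
P(D|do(L)) = Σ_{H} P(D|L,H)·P(H).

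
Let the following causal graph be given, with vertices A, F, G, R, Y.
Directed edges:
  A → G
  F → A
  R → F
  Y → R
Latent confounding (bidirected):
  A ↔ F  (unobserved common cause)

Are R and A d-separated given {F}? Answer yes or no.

No — R and A are d-connected given {F}.

Bayes-Ball from R | {F} reaches {A,G,Y}.
A ∈ reach(R|{F}) ⇒ R ⊥̸ A | {F}.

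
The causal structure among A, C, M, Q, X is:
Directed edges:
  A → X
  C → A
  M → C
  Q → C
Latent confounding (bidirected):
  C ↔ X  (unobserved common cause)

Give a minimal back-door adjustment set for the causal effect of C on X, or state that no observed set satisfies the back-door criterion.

desc(C)\{C}={A,X}; candidates ⊆ {M,Q}.
C↔X: latent back-door arc(s) into C.
size 0: {}; under {} C still reaches {M,Q,X} ∋ X.
size 1: {M}, {Q}; under {M} C still reaches {Q,X} ∋ X.
size 2: {M,Q}; under {M,Q} C still reaches {X} ∋ X.
C↔X cannot be blocked by any observed set — no back-door set.

C→X: no observed back-door set.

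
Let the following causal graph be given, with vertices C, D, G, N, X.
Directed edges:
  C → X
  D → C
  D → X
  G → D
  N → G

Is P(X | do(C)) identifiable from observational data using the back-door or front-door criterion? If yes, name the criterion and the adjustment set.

desc(C)\{C}={X}; candidates ⊆ {D,G,N}.
size 0: {}; under {} C still reaches {D,G,N,X} ∋ X.
{D}: C⊥X given {D} in G with C→· removed — back-door holds.
P(X|do(C)) = Σ_{D} P(X|C,D)·P(D).

P(X|do(C)): backdoor, adjust for {D}.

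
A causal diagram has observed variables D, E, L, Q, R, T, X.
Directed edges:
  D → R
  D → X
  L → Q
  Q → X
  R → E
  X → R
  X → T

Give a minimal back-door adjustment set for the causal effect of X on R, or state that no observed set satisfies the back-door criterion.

X→R: minimal back-door set {D}.

desc(X)\{X}={E,R,T}; candidates ⊆ {D,L,Q}.
size 0: {}; under {} X still reaches {D,E,L,Q,R} ∋ R.
{D}: X⊥R given {D} in G with X→· removed — back-door holds.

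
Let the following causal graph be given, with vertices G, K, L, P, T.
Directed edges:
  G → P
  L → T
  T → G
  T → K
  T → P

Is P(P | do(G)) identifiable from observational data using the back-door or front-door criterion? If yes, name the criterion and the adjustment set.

P(P|do(G)): backdoor, adjust for {T}.

desc(G)\{G}={P}; candidates ⊆ {K,L,T}.
size 0: {}; under {} G still reaches {K,L,P,T} ∋ P.
{T}: G⊥P given {T} in G with G→· removed — back-door holds.
P(P|do(G)) = Σ_{T} P(P|G,T)·P(T).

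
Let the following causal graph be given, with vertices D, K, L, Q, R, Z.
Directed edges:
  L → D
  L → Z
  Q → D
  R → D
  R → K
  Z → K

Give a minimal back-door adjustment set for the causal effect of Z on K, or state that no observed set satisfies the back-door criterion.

desc(Z)\{Z}={K}; candidates ⊆ {D,L,Q,R}.
∅: Z⊥K given ∅ in G with Z→· removed — back-door holds.

Z→K: minimal back-door set ∅.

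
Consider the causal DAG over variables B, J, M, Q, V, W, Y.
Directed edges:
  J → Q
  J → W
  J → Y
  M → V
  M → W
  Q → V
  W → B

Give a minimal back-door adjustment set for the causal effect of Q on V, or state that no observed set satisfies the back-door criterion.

desc(Q)\{Q}={V}; candidates ⊆ {B,J,M,W,Y}.
∅: Q⊥V given ∅ in G with Q→· removed — back-door holds.

Q→V: minimal back-door set ∅.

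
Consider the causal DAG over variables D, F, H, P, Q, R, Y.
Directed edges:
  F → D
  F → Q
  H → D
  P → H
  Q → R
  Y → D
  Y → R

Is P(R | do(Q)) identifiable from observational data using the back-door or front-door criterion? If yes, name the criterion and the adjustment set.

desc(Q)\{Q}={R}; candidates ⊆ {D,F,H,P,Y}.
∅: Q⊥R given ∅ in G with Q→· removed — back-door holds.
P(R|do(Q)) = P(R|Q) — no adjustment needed.

P(R|do(Q)): backdoor, adjust for ∅.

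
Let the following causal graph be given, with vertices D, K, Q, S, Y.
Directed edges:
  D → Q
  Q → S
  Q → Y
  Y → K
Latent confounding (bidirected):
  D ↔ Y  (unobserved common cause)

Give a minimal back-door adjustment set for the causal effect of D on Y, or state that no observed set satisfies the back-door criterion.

desc(D)\{D}={K,Q,S,Y}; candidates ⊆ {—}.
D↔Y: latent back-door arc(s) into D.
size 0: {}; under {} D still reaches {K,Y} ∋ Y.
D↔Y cannot be blocked by any observed set — no back-door set.

D→Y: no observed back-door set.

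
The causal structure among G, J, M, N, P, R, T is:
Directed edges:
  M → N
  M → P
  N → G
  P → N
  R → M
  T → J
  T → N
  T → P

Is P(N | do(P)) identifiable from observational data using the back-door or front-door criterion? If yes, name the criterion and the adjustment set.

P(N|do(P)): backdoor, adjust for {M, T}.

desc(P)\{P}={G,N}; candidates ⊆ {J,M,R,T}.
size 0: {}; under {} P still reaches {G,J,M,N,R,T} ∋ N.
size 1: {J}, {M}, {R} …(+1); under {J} P still reaches {G,M,N,R,T} ∋ N.
{M,T}: P⊥N given {M,T} in G with P→· removed — back-door holds.
P(N|do(P)) = Σ_{M,T} P(N|P,M,T)·P(M,T).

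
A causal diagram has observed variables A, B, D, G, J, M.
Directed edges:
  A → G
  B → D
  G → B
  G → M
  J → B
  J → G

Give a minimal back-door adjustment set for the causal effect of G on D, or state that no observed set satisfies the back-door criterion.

G→D: minimal back-door set {J}.

desc(G)\{G}={B,D,M}; candidates ⊆ {A,J}.
size 0: {}; under {} G still reaches {A,B,D,J} ∋ D.
{J}: G⊥D given {J} in G with G→· removed — back-door holds.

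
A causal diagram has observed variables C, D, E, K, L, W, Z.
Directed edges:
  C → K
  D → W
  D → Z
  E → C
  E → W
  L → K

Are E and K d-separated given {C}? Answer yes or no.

Bayes-Ball from E | {C} reaches {W}.
K ∉ reach(E|{C}) ⇒ E ⊥ K | {C}.

Yes — E ⊥ K | {C}.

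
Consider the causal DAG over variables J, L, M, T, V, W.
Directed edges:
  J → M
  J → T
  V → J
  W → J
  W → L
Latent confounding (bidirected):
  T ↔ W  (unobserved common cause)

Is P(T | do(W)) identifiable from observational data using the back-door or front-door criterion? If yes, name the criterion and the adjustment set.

desc(W)\{W}={J,L,M,T}; candidates ⊆ {V}.
W↔T: latent back-door arc(s) into W.
size 0: {}; under {} W still reaches {T} ∋ T.
size 1: {V}; under {V} W still reaches {T} ∋ T.
W↔T cannot be blocked by any observed set — no back-door set.
{J}: (i) intercepts every directed W→T path; (ii) no back-door W→{J}; (iii) {W} blocks every back-door {J}→T. Front-door holds.
P(T|do(W)) = Σ_{J} P(J|W) Σ_{W'} P(T|J,W')P(W').

P(T|do(W)): frontdoor, adjust for {J}.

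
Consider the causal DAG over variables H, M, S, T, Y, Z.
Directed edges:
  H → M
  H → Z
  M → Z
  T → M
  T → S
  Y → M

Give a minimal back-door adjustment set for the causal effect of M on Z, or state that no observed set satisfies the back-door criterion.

M→Z: minimal back-door set {H}.

desc(M)\{M}={Z}; candidates ⊆ {H,S,T,Y}.
size 0: {}; under {} M still reaches {H,S,T,Y,Z} ∋ Z.
{H}: M⊥Z given {H} in G with M→· removed — back-door holds.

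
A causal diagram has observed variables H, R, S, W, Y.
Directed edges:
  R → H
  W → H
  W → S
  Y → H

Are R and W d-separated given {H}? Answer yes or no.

No — R and W are d-connected given {H}.

Bayes-Ball from R | {H} reaches {S,W,Y}.
W ∈ reach(R|{H}) ⇒ R ⊥̸ W | {H}.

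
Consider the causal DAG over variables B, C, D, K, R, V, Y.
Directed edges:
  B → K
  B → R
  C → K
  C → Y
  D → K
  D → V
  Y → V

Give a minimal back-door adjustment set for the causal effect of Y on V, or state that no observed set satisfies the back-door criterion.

Y→V: minimal back-door set ∅.

desc(Y)\{Y}={V}; candidates ⊆ {B,C,D,K,R}.
∅: Y⊥V given ∅ in G with Y→· removed — back-door holds.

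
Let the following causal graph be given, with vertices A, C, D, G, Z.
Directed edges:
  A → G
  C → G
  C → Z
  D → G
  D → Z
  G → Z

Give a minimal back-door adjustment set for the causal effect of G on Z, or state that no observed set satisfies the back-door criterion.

G→Z: minimal back-door set {C, D}.

desc(G)\{G}={Z}; candidates ⊆ {A,C,D}.
size 0: {}; under {} G still reaches {A,C,D,Z} ∋ Z.
size 1: {A}, {C}, {D}; under {A} G still reaches {C,D,Z} ∋ Z.
{C,D}: G⊥Z given {C,D} in G with G→· removed — back-door holds.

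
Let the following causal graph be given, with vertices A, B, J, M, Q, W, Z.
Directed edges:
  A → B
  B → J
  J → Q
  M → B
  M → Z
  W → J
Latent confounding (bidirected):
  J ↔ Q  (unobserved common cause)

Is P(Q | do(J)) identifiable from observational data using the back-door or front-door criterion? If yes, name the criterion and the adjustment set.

P(Q|do(J)): not identifiable (no BD/FD set).

desc(J)\{J}={Q}; candidates ⊆ {A,B,M,W,Z}.
J↔Q: latent back-door arc(s) into J.
size 0: {}; under {} J still reaches {A,B,M,Q,W,Z} ∋ Q.
size 1: {A}, {B}, {M} …(+2); under {A} J still reaches {B,M,Q,W,Z} ∋ Q.
size 2: {A,B}, {A,M}, {A,W} …(+7); under {A,B} J still reaches {Q,W} ∋ Q.
J↔Q cannot be blocked by any observed set — no back-door set.
No mediator lies on a directed J→…→Q path.
Neither criterion identifies P(Q|do(J)) in this graph.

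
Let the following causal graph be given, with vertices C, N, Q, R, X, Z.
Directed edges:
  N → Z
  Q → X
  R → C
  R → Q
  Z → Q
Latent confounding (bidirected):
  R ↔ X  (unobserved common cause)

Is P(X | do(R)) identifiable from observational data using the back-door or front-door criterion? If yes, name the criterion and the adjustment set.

P(X|do(R)): frontdoor, adjust for {Q}.

desc(R)\{R}={C,Q,X}; candidates ⊆ {N,Z}.
R↔X: latent back-door arc(s) into R.
size 0: {}; under {} R still reaches {X} ∋ X.
size 1: {N}, {Z}; under {N} R still reaches {X} ∋ X.
size 2: {N,Z}; under {N,Z} R still reaches {X} ∋ X.
R↔X cannot be blocked by any observed set — no back-door set.
{Q}: (i) intercepts every directed R→X path; (ii) no back-door R→{Q}; (iii) {R} blocks every back-door {Q}→X. Front-door holds.
P(X|do(R)) = Σ_{Q} P(Q|R) Σ_{R'} P(X|Q,R')P(R').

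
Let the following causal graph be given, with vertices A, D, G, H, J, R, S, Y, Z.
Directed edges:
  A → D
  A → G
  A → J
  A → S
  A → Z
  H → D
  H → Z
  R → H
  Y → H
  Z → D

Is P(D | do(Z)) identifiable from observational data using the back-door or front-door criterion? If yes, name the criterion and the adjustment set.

P(D|do(Z)): backdoor, adjust for {A, H}.

desc(Z)\{Z}={D}; candidates ⊆ {A,G,H,J,R,S,Y}.
size 0: {}; under {} Z still reaches {A,D,G,H,J,R,S,Y} ∋ D.
size 1: {A}, {G}, {H} …(+4); under {A} Z still reaches {D,H,R,Y} ∋ D.
{A,H}: Z⊥D given {A,H} in G with Z→· removed — back-door holds.
P(D|do(Z)) = Σ_{A,H} P(D|Z,A,H)·P(A,H).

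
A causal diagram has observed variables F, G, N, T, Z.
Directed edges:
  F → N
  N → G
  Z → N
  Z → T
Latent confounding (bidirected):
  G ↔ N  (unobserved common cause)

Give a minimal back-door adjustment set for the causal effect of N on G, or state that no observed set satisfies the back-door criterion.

desc(N)\{N}={G}; candidates ⊆ {F,T,Z}.
N↔G: latent back-door arc(s) into N.
size 0: {}; under {} N still reaches {F,G,T,Z} ∋ G.
size 1: {F}, {T}, {Z}; under {F} N still reaches {G,T,Z} ∋ G.
size 2: {F,T}, {F,Z}, {T,Z}; under {F,T} N still reaches {G,Z} ∋ G.
N↔G cannot be blocked by any observed set — no back-door set.

N→G: no observed back-door set.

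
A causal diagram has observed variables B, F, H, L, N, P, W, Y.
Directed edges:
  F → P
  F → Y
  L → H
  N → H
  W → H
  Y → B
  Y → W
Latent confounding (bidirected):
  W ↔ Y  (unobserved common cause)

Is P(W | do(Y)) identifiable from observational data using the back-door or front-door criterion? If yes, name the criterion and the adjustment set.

P(W|do(Y)): not identifiable (no BD/FD set).

desc(Y)\{Y}={B,H,W}; candidates ⊆ {F,L,N,P}.
Y↔W: latent back-door arc(s) into Y.
size 0: {}; under {} Y still reaches {F,H,P,W} ∋ W.
size 1: {F}, {L}, {N} …(+1); under {F} Y still reaches {H,W} ∋ W.
size 2: {F,L}, {F,N}, {F,P} …(+3); under {F,L} Y still reaches {H,W} ∋ W.
Y↔W cannot be blocked by any observed set — no back-door set.
No mediator lies on a directed Y→…→W path.
Neither criterion identifies P(W|do(Y)) in this graph.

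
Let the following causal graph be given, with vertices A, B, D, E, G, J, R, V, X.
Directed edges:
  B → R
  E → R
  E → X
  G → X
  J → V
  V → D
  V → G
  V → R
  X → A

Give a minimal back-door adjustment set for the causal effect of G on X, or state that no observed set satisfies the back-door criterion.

G→X: minimal back-door set ∅.

desc(G)\{G}={A,X}; candidates ⊆ {B,D,E,J,R,V}.
∅: G⊥X given ∅ in G with G→· removed — back-door holds.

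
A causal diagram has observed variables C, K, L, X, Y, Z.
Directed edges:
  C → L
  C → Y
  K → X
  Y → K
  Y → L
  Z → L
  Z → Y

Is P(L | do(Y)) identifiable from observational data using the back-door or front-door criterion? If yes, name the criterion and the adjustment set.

P(L|do(Y)): backdoor, adjust for {C, Z}.

desc(Y)\{Y}={K,L,X}; candidates ⊆ {C,Z}.
size 0: {}; under {} Y still reaches {C,L,Z} ∋ L.
size 1: {C}, {Z}; under {C} Y still reaches {L,Z} ∋ L.
{C,Z}: Y⊥L given {C,Z} in G with Y→· removed — back-door holds.
P(L|do(Y)) = Σ_{C,Z} P(L|Y,C,Z)·P(C,Z).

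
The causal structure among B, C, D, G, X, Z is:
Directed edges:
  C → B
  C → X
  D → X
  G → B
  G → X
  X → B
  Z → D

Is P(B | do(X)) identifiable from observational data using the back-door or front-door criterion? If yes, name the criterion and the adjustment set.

desc(X)\{X}={B}; candidates ⊆ {C,D,G,Z}.
size 0: {}; under {} X still reaches {B,C,D,G,Z} ∋ B.
size 1: {C}, {D}, {G} …(+1); under {C} X still reaches {B,D,G,Z} ∋ B.
{C,G}: X⊥B given {C,G} in G with X→· removed — back-door holds.
P(B|do(X)) = Σ_{C,G} P(B|X,C,G)·P(C,G).

P(B|do(X)): backdoor, adjust for {C, G}.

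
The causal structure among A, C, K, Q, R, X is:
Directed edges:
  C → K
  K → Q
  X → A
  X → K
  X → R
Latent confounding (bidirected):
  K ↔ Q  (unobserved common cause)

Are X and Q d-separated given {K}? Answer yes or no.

Bayes-Ball from X | {K} reaches {A,C,Q,R}.
Q ∈ reach(X|{K}) ⇒ X ⊥̸ Q | {K}.

No — X and Q are d-connected given {K}.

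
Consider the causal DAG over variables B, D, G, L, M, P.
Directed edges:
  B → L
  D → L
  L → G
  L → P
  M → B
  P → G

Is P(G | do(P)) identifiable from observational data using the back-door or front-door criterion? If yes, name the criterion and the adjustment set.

P(G|do(P)): backdoor, adjust for {L}.

desc(P)\{P}={G}; candidates ⊆ {B,D,L,M}.
size 0: {}; under {} P still reaches {B,D,G,L,M} ∋ G.
{L}: P⊥G given {L} in G with P→· removed — back-door holds.
P(G|do(P)) = Σ_{L} P(G|P,L)·P(L).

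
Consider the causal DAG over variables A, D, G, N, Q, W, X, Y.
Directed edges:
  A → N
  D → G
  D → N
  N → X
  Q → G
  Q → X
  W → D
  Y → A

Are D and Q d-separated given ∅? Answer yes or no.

Yes — D ⊥ Q | ∅.

Bayes-Ball from D | ∅ reaches {G,N,W,X}.
Q ∉ reach(D|∅) ⇒ D ⊥ Q | ∅.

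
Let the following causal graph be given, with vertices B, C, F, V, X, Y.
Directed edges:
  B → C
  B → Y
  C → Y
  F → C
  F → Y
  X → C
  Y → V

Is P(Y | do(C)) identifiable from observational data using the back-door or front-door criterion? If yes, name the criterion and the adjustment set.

P(Y|do(C)): backdoor, adjust for {B, F}.

desc(C)\{C}={V,Y}; candidates ⊆ {B,F,X}.
size 0: {}; under {} C still reaches {B,F,V,X,Y} ∋ Y.
size 1: {B}, {F}, {X}; under {B} C still reaches {F,V,X,Y} ∋ Y.
{B,F}: C⊥Y given {B,F} in G with C→· removed — back-door holds.
P(Y|do(C)) = Σ_{B,F} P(Y|C,B,F)·P(B,F).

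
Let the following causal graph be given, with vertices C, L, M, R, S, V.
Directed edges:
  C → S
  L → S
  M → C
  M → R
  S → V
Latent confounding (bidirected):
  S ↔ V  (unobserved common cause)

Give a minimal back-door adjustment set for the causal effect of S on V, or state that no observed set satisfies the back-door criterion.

S→V: no observed back-door set.

desc(S)\{S}={V}; candidates ⊆ {C,L,M,R}.
S↔V: latent back-door arc(s) into S.
size 0: {}; under {} S still reaches {C,L,M,R,V} ∋ V.
size 1: {C}, {L}, {M} …(+1); under {C} S still reaches {L,V} ∋ V.
size 2: {C,L}, {C,M}, {C,R} …(+3); under {C,L} S still reaches {V} ∋ V.
S↔V cannot be blocked by any observed set — no back-door set.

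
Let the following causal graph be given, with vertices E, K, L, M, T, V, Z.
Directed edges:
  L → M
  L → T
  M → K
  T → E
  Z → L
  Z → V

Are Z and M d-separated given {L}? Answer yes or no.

Yes — Z ⊥ M | {L}.

Bayes-Ball from Z | {L} reaches {V}.
M ∉ reach(Z|{L}) ⇒ Z ⊥ M | {L}.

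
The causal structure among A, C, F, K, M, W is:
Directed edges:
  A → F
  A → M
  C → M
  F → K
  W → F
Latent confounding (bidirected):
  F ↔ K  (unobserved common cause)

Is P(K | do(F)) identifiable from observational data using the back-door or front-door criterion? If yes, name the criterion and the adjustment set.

P(K|do(F)): not identifiable (no BD/FD set).

desc(F)\{F}={K}; candidates ⊆ {A,C,M,W}.
F↔K: latent back-door arc(s) into F.
size 0: {}; under {} F still reaches {A,K,M,W} ∋ K.
size 1: {A}, {C}, {M} …(+1); under {A} F still reaches {K,W} ∋ K.
size 2: {A,C}, {A,M}, {A,W} …(+3); under {A,C} F still reaches {K,W} ∋ K.
F↔K cannot be blocked by any observed set — no back-door set.
No mediator lies on a directed F→…→K path.
Neither criterion identifies P(K|do(F)) in this graph.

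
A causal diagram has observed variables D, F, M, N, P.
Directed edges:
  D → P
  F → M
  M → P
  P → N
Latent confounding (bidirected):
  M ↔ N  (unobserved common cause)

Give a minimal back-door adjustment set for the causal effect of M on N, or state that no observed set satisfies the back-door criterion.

desc(M)\{M}={N,P}; candidates ⊆ {D,F}.
M↔N: latent back-door arc(s) into M.
size 0: {}; under {} M still reaches {F,N} ∋ N.
size 1: {D}, {F}; under {D} M still reaches {F,N} ∋ N.
size 2: {D,F}; under {D,F} M still reaches {N} ∋ N.
M↔N cannot be blocked by any observed set — no back-door set.

M→N: no observed back-door set.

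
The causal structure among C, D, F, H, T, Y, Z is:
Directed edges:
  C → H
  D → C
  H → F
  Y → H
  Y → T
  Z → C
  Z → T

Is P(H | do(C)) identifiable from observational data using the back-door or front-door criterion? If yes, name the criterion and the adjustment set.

desc(C)\{C}={F,H}; candidates ⊆ {D,T,Y,Z}.
∅: C⊥H given ∅ in G with C→· removed — back-door holds.
P(H|do(C)) = P(H|C) — no adjustment needed.

P(H|do(C)): backdoor, adjust for ∅.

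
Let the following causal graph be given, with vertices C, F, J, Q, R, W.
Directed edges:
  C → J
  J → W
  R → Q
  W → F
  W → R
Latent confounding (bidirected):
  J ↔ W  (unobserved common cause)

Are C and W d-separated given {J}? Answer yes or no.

No — C and W are d-connected given {J}.

Bayes-Ball from C | {J} reaches {F,Q,R,W}.
W ∈ reach(C|{J}) ⇒ C ⊥̸ W | {J}.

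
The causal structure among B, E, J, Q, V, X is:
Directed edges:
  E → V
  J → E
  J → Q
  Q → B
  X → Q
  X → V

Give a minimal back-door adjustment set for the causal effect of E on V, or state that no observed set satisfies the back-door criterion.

desc(E)\{E}={V}; candidates ⊆ {B,J,Q,X}.
∅: E⊥V given ∅ in G with E→· removed — back-door holds.

E→V: minimal back-door set ∅.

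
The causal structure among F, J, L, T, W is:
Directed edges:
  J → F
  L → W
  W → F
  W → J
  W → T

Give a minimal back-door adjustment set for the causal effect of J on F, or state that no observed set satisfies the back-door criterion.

J→F: minimal back-door set {W}.

desc(J)\{J}={F}; candidates ⊆ {L,T,W}.
size 0: {}; under {} J still reaches {F,L,T,W} ∋ F.
{W}: J⊥F given {W} in G with J→· removed — back-door holds.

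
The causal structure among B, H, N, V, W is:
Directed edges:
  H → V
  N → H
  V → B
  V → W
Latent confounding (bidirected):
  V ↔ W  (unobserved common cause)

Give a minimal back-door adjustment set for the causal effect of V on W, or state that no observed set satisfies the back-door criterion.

V→W: no observed back-door set.

desc(V)\{V}={B,W}; candidates ⊆ {H,N}.
V↔W: latent back-door arc(s) into V.
size 0: {}; under {} V still reaches {H,N,W} ∋ W.
size 1: {H}, {N}; under {H} V still reaches {W} ∋ W.
size 2: {H,N}; under {H,N} V still reaches {W} ∋ W.
V↔W cannot be blocked by any observed set — no back-door set.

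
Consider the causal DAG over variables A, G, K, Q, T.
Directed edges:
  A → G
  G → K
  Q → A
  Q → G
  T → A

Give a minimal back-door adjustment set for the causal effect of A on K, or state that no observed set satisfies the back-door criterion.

desc(A)\{A}={G,K}; candidates ⊆ {Q,T}.
size 0: {}; under {} A still reaches {G,K,Q,T} ∋ K.
{Q}: A⊥K given {Q} in G with A→· removed — back-door holds.

A→K: minimal back-door set {Q}.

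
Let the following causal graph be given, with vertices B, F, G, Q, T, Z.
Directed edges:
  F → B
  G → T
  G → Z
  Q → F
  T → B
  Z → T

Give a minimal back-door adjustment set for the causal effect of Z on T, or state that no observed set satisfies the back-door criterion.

Z→T: minimal back-door set {G}.

desc(Z)\{Z}={B,T}; candidates ⊆ {F,G,Q}.
size 0: {}; under {} Z still reaches {B,G,T} ∋ T.
{G}: Z⊥T given {G} in G with Z→· removed — back-door holds.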